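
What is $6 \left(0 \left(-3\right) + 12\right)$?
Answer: $72$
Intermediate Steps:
$6 \left(0 \left(-3\right) + 12\right) = 6 \left(0 + 12\right) = 6 \cdot 12 = 72$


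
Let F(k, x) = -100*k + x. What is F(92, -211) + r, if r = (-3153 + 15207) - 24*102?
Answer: 195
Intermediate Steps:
F(k, x) = x - 100*k
r = 9606 (r = 12054 - 2448 = 9606)
F(92, -211) + r = (-211 - 100*92) + 9606 = (-211 - 9200) + 9606 = -9411 + 9606 = 195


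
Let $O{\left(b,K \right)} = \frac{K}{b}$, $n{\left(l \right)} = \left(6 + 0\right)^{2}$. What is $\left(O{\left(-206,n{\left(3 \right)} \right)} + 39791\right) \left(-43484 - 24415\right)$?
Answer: $- \frac{278280996045}{103} \approx -2.7018 \cdot 10^{9}$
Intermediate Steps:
$n{\left(l \right)} = 36$ ($n{\left(l \right)} = 6^{2} = 36$)
$\left(O{\left(-206,n{\left(3 \right)} \right)} + 39791\right) \left(-43484 - 24415\right) = \left(\frac{36}{-206} + 39791\right) \left(-43484 - 24415\right) = \left(36 \left(- \frac{1}{206}\right) + 39791\right) \left(-43484 - 24415\right) = \left(- \frac{18}{103} + 39791\right) \left(-43484 - 24415\right) = \frac{4098455}{103} \left(-67899\right) = - \frac{278280996045}{103}$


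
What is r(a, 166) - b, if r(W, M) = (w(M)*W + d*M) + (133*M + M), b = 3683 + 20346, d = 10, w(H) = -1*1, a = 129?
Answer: -254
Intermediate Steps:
w(H) = -1
b = 24029
r(W, M) = -W + 144*M (r(W, M) = (-W + 10*M) + (133*M + M) = (-W + 10*M) + 134*M = -W + 144*M)
r(a, 166) - b = (-1*129 + 144*166) - 1*24029 = (-129 + 23904) - 24029 = 23775 - 24029 = -254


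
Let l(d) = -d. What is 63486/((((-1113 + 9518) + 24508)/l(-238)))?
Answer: 1678852/3657 ≈ 459.08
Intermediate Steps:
63486/((((-1113 + 9518) + 24508)/l(-238))) = 63486/((((-1113 + 9518) + 24508)/((-1*(-238))))) = 63486/(((8405 + 24508)/238)) = 63486/((32913*(1/238))) = 63486/(32913/238) = 63486*(238/32913) = 1678852/3657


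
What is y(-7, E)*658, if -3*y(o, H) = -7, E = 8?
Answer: 4606/3 ≈ 1535.3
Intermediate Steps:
y(o, H) = 7/3 (y(o, H) = -1/3*(-7) = 7/3)
y(-7, E)*658 = (7/3)*658 = 4606/3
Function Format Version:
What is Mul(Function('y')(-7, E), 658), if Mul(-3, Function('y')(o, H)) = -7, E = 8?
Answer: Rational(4606, 3) ≈ 1535.3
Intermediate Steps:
Function('y')(o, H) = Rational(7, 3) (Function('y')(o, H) = Mul(Rational(-1, 3), -7) = Rational(7, 3))
Mul(Function('y')(-7, E), 658) = Mul(Rational(7, 3), 658) = Rational(4606, 3)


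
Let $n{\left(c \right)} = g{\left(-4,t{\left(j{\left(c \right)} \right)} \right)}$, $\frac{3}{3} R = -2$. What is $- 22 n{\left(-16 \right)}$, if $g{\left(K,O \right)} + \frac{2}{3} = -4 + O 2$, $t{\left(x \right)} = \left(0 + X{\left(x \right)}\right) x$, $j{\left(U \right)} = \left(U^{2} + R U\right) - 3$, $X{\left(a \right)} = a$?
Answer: $- \frac{10721392}{3} \approx -3.5738 \cdot 10^{6}$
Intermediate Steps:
$R = -2$
$j{\left(U \right)} = -3 + U^{2} - 2 U$ ($j{\left(U \right)} = \left(U^{2} - 2 U\right) - 3 = -3 + U^{2} - 2 U$)
$t{\left(x \right)} = x^{2}$ ($t{\left(x \right)} = \left(0 + x\right) x = x x = x^{2}$)
$g{\left(K,O \right)} = - \frac{14}{3} + 2 O$ ($g{\left(K,O \right)} = - \frac{2}{3} + \left(-4 + O 2\right) = - \frac{2}{3} + \left(-4 + 2 O\right) = - \frac{14}{3} + 2 O$)
$n{\left(c \right)} = - \frac{14}{3} + 2 \left(-3 + c^{2} - 2 c\right)^{2}$
$- 22 n{\left(-16 \right)} = - 22 \left(- \frac{14}{3} + 2 \left(3 - \left(-16\right)^{2} + 2 \left(-16\right)\right)^{2}\right) = - 22 \left(- \frac{14}{3} + 2 \left(3 - 256 - 32\right)^{2}\right) = - 22 \left(- \frac{14}{3} + 2 \left(-285\right)^{2}\right) = - 22 \left(- \frac{14}{3} + 2 \cdot 81225\right) = - 22 \left(- \frac{14}{3} + 162450\right) = \left(-22\right) \frac{487336}{3} = - \frac{10721392}{3}$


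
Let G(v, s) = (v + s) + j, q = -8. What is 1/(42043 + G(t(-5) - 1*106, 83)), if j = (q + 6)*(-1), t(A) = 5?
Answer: 1/42027 ≈ 2.3794e-5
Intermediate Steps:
j = 2 (j = (-8 + 6)*(-1) = -2*(-1) = 2)
G(v, s) = 2 + s + v (G(v, s) = (v + s) + 2 = (s + v) + 2 = 2 + s + v)
1/(42043 + G(t(-5) - 1*106, 83)) = 1/(42043 + (2 + 83 + (5 - 1*106))) = 1/(42043 + (2 + 83 + (5 - 106))) = 1/(42043 + (2 + 83 - 101)) = 1/(42043 - 16) = 1/42027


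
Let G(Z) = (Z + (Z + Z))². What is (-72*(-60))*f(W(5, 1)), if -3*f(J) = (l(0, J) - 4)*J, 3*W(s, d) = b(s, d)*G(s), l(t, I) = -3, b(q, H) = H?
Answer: 756000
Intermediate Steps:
G(Z) = 9*Z² (G(Z) = (Z + 2*Z)² = (3*Z)² = 9*Z²)
W(s, d) = 3*d*s² (W(s, d) = (d*(9*s²))/3 = (9*d*s²)/3 = 3*d*s²)
f(J) = 7*J/3 (f(J) = -(-3 - 4)*J/3 = -(-7)*J/3 = 7*J/3)
(-72*(-60))*f(W(5, 1)) = (-72*(-60))*(7*(3*1*5²)/3) = 4320*(7*(3*1*25)/3) = 4320*((7/3)*75) = 4320*175 = 756000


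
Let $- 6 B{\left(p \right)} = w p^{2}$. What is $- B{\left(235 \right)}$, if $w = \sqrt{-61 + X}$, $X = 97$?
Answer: $55225$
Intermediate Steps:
$w = 6$ ($w = \sqrt{-61 + 97} = \sqrt{36} = 6$)
$B{\left(p \right)} = - p^{2}$ ($B{\left(p \right)} = - \frac{6 p^{2}}{6} = - p^{2}$)
$- B{\left(235 \right)} = - \left(-1\right) 235^{2} = - \left(-1\right) 55225 = \left(-1\right) \left(-55225\right) = 55225$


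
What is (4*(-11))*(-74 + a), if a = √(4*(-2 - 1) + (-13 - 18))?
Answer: 3256 - 44*I*√43 ≈ 3256.0 - 288.53*I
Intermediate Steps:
a = I*√43 (a = √(4*(-3) - 31) = √(-12 - 31) = √(-43) = I*√43 ≈ 6.5574*I)
(4*(-11))*(-74 + a) = (4*(-11))*(-74 + I*√43) = -44*(-74 + I*√43) = 3256 - 44*I*√43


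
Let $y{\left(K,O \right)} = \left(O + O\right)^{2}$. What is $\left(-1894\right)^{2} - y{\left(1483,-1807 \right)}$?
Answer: $-9473760$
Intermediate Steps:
$y{\left(K,O \right)} = 4 O^{2}$ ($y{\left(K,O \right)} = \left(2 O\right)^{2} = 4 O^{2}$)
$\left(-1894\right)^{2} - y{\left(1483,-1807 \right)} = \left(-1894\right)^{2} - 4 \left(-1807\right)^{2} = 3587236 - 4 \cdot 3265249 = 3587236 - 13060996 = -9473760$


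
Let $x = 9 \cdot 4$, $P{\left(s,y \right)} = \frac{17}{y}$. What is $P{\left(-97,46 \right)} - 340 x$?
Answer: $- \frac{563023}{46} \approx -12240.0$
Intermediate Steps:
$x = 36$
$P{\left(-97,46 \right)} - 340 x = \frac{17}{46} - 340 \cdot 36 = 17 \cdot \frac{1}{46} - 12240 = \frac{17}{46} - 12240 = - \frac{563023}{46}$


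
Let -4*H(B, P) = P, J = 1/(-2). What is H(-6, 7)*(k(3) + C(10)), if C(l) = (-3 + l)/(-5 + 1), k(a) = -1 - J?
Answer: 63/16 ≈ 3.9375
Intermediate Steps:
J = -½ ≈ -0.50000
H(B, P) = -P/4
k(a) = -½ (k(a) = -1 - 1*(-½) = -1 + ½ = -½)
C(l) = ¾ - l/4 (C(l) = (-3 + l)/(-4) = (-3 + l)*(-¼) = ¾ - l/4)
H(-6, 7)*(k(3) + C(10)) = (-¼*7)*(-½ + (¾ - ¼*10)) = -7*(-½ + (¾ - 5/2))/4 = -7*(-½ - 7/4)/4 = -7/4*(-9/4) = 63/16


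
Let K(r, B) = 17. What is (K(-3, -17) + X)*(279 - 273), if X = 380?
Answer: 2382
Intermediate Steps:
(K(-3, -17) + X)*(279 - 273) = (17 + 380)*(279 - 273) = 397*6 = 2382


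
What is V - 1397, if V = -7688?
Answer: -9085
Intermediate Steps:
V - 1397 = -7688 - 1397 = -9085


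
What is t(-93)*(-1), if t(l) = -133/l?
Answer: -133/93 ≈ -1.4301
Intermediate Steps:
t(-93)*(-1) = -133/(-93)*(-1) = -133*(-1/93)*(-1) = (133/93)*(-1) = -133/93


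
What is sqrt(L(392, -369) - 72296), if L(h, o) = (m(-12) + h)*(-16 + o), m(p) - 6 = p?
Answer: I*sqrt(220906) ≈ 470.01*I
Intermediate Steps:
m(p) = 6 + p
L(h, o) = (-16 + o)*(-6 + h) (L(h, o) = ((6 - 12) + h)*(-16 + o) = (-6 + h)*(-16 + o) = (-16 + o)*(-6 + h))
sqrt(L(392, -369) - 72296) = sqrt((96 - 16*392 - 6*(-369) + 392*(-369)) - 72296) = sqrt((96 - 6272 + 2214 - 144648) - 72296) = sqrt(-148610 - 72296) = sqrt(-220906) = I*sqrt(220906)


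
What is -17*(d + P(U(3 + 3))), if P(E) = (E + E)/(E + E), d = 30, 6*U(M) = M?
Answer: -527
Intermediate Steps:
U(M) = M/6
P(E) = 1 (P(E) = (2*E)/((2*E)) = (2*E)*(1/(2*E)) = 1)
-17*(d + P(U(3 + 3))) = -17*(30 + 1) = -17*31 = -527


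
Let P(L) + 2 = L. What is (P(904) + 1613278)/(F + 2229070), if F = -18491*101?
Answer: 538060/120493 ≈ 4.4655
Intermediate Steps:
P(L) = -2 + L
F = -1867591
(P(904) + 1613278)/(F + 2229070) = ((-2 + 904) + 1613278)/(-1867591 + 2229070) = (902 + 1613278)/361479 = 1614180*(1/361479) = 538060/120493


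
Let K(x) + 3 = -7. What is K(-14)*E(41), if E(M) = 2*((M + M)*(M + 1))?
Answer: -68880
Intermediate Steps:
K(x) = -10 (K(x) = -3 - 7 = -10)
E(M) = 4*M*(1 + M) (E(M) = 2*((2*M)*(1 + M)) = 2*(2*M*(1 + M)) = 4*M*(1 + M))
K(-14)*E(41) = -40*41*(1 + 41) = -40*41*42 = -10*6888 = -68880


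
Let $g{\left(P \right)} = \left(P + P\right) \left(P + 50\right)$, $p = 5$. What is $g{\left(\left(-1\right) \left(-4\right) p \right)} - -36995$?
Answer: $39795$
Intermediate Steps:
$g{\left(P \right)} = 2 P \left(50 + P\right)$
$g{\left(\left(-1\right) \left(-4\right) p \right)} - -36995 = 2 \left(-1\right) \left(-4\right) 5 \left(50 + \left(-1\right) \left(-4\right) 5\right) - -36995 = 2 \cdot 4 \cdot 5 \left(50 + 4 \cdot 5\right) + 36995 = 2 \cdot 20 \left(50 + 20\right) + 36995 = 2 \cdot 20 \cdot 70 + 36995 = 2800 + 36995 = 39795$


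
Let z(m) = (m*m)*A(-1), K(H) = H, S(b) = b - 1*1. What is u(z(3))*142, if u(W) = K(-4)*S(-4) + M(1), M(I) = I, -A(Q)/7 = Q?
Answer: 2982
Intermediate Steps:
A(Q) = -7*Q
S(b) = -1 + b (S(b) = b - 1 = -1 + b)
z(m) = 7*m**2 (z(m) = (m*m)*(-7*(-1)) = m**2*7 = 7*m**2)
u(W) = 21 (u(W) = -4*(-1 - 4) + 1 = -4*(-5) + 1 = 20 + 1 = 21)
u(z(3))*142 = 21*142 = 2982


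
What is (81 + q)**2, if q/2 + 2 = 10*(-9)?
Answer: 10609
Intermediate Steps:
q = -184 (q = -4 + 2*(10*(-9)) = -4 + 2*(-90) = -4 - 180 = -184)
(81 + q)**2 = (81 - 184)**2 = (-103)**2 = 10609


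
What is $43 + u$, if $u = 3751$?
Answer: $3794$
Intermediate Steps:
$43 + u = 43 + 3751 = 3794$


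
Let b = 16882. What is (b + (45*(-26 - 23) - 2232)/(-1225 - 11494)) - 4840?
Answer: 153166635/12719 ≈ 12042.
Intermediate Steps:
(b + (45*(-26 - 23) - 2232)/(-1225 - 11494)) - 4840 = (16882 + (45*(-26 - 23) - 2232)/(-1225 - 11494)) - 4840 = (16882 + (45*(-49) - 2232)/(-12719)) - 4840 = (16882 + (-2205 - 2232)*(-1/12719)) - 4840 = (16882 - 4437*(-1/12719)) - 4840 = (16882 + 4437/12719) - 4840 = 214726595/12719 - 4840 = 153166635/12719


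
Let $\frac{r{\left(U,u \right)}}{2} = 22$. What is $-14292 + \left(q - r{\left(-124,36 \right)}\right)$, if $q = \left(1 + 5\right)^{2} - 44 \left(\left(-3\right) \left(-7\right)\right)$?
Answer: $-15224$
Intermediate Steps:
$r{\left(U,u \right)} = 44$ ($r{\left(U,u \right)} = 2 \cdot 22 = 44$)
$q = -888$ ($q = 6^{2} - 924 = 36 - 924 = -888$)
$-14292 + \left(q - r{\left(-124,36 \right)}\right) = -14292 - 932 = -15224$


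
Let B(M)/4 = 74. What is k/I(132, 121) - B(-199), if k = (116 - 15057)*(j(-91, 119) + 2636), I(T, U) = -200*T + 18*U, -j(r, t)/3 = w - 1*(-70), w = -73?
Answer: 32349233/24222 ≈ 1335.5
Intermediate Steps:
B(M) = 296 (B(M) = 4*74 = 296)
j(r, t) = 9 (j(r, t) = -3*(-73 - 1*(-70)) = -3*(-73 + 70) = -3*(-3) = 9)
k = -39518945 (k = (116 - 15057)*(9 + 2636) = -14941*2645 = -39518945)
k/I(132, 121) - B(-199) = -39518945/(-200*132 + 18*121) - 1*296 = -39518945/(-26400 + 2178) - 296 = -39518945/(-24222) - 296 = -39518945*(-1/24222) - 296 = 39518945/24222 - 296 = 32349233/24222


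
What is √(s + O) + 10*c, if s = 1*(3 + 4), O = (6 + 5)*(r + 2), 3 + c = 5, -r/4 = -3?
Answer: 20 + √161 ≈ 32.689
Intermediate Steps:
r = 12 (r = -4*(-3) = 12)
c = 2 (c = -3 + 5 = 2)
O = 154 (O = (6 + 5)*(12 + 2) = 11*14 = 154)
s = 7 (s = 1*7 = 7)
√(s + O) + 10*c = √(7 + 154) + 10*2 = √161 + 20 = 20 + √161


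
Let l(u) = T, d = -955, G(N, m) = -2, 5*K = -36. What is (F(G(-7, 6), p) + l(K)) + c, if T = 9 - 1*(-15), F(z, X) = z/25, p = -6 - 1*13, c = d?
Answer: -23277/25 ≈ -931.08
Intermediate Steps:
K = -36/5 (K = (1/5)*(-36) = -36/5 ≈ -7.2000)
c = -955
p = -19 (p = -6 - 13 = -19)
F(z, X) = z/25 (F(z, X) = z*(1/25) = z/25)
T = 24 (T = 9 + 15 = 24)
l(u) = 24
(F(G(-7, 6), p) + l(K)) + c = ((1/25)*(-2) + 24) - 955 = (-2/25 + 24) - 955 = 598/25 - 955 = -23277/25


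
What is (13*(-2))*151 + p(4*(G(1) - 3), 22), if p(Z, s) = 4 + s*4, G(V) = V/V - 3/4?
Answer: -3834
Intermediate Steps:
G(V) = ¼ (G(V) = 1 - 3*¼ = 1 - ¾ = ¼)
p(Z, s) = 4 + 4*s
(13*(-2))*151 + p(4*(G(1) - 3), 22) = (13*(-2))*151 + (4 + 4*22) = -26*151 + (4 + 88) = -3926 + 92 = -3834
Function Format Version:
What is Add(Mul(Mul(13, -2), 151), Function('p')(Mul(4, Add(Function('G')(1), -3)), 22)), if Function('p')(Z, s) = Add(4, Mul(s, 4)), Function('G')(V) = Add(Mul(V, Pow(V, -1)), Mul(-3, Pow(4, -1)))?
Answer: -3834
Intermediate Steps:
Function('G')(V) = Rational(1, 4) (Function('G')(V) = Add(1, Mul(-3, Rational(1, 4))) = Add(1, Rational(-3, 4)) = Rational(1, 4))
Function('p')(Z, s) = Add(4, Mul(4, s))
Add(Mul(Mul(13, -2), 151), Function('p')(Mul(4, Add(Function('G')(1), -3)), 22)) = Add(Mul(Mul(13, -2), 151), Add(4, Mul(4, 22))) = Add(Mul(-26, 151), Add(4, 88)) = Add(-3926, 92) = -3834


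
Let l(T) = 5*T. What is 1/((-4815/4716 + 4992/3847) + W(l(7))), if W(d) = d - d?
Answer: 2015828/557663 ≈ 3.6148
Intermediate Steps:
W(d) = 0
1/((-4815/4716 + 4992/3847) + W(l(7))) = 1/((-4815/4716 + 4992/3847) + 0) = 1/((-4815*1/4716 + 4992*(1/3847)) + 0) = 1/((-535/524 + 4992/3847) + 0) = 1/(557663/2015828 + 0) = 1/(557663/2015828) = 2015828/557663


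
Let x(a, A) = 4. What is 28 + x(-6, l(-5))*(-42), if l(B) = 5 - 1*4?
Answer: -140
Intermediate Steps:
l(B) = 1 (l(B) = 5 - 4 = 1)
28 + x(-6, l(-5))*(-42) = 28 + 4*(-42) = 28 - 168 = -140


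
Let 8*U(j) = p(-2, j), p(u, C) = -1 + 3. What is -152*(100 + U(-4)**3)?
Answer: -121619/8 ≈ -15202.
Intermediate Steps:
p(u, C) = 2
U(j) = 1/4 (U(j) = (1/8)*2 = 1/4)
-152*(100 + U(-4)**3) = -152*(100 + (1/4)**3) = -152*(100 + 1/64) = -152*6401/64 = -121619/8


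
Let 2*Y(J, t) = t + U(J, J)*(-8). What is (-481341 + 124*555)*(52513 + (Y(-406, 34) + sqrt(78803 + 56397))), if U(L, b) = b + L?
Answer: -23009596338 - 107255460*sqrt(2) ≈ -2.3161e+10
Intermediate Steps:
U(L, b) = L + b
Y(J, t) = t/2 - 8*J (Y(J, t) = (t + (J + J)*(-8))/2 = (t + (2*J)*(-8))/2 = (t - 16*J)/2 = t/2 - 8*J)
(-481341 + 124*555)*(52513 + (Y(-406, 34) + sqrt(78803 + 56397))) = (-481341 + 124*555)*(52513 + (((1/2)*34 - 8*(-406)) + sqrt(78803 + 56397))) = (-481341 + 68820)*(52513 + ((17 + 3248) + sqrt(135200))) = -412521*(52513 + (3265 + 260*sqrt(2))) = -412521*(55778 + 260*sqrt(2)) = -23009596338 - 107255460*sqrt(2)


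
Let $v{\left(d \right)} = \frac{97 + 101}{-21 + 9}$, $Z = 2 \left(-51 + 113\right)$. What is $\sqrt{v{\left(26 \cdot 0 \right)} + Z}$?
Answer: $\frac{\sqrt{430}}{2} \approx 10.368$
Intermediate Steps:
$Z = 124$ ($Z = 2 \cdot 62 = 124$)
$v{\left(d \right)} = - \frac{33}{2}$ ($v{\left(d \right)} = \frac{198}{-12} = 198 \left(- \frac{1}{12}\right) = - \frac{33}{2}$)
$\sqrt{v{\left(26 \cdot 0 \right)} + Z} = \sqrt{- \frac{33}{2} + 124} = \sqrt{\frac{215}{2}} = \frac{\sqrt{430}}{2}$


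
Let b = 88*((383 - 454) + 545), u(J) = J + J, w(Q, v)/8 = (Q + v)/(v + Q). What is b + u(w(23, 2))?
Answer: 41728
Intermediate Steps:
w(Q, v) = 8 (w(Q, v) = 8*((Q + v)/(v + Q)) = 8*((Q + v)/(Q + v)) = 8*1 = 8)
u(J) = 2*J
b = 41712 (b = 88*(-71 + 545) = 88*474 = 41712)
b + u(w(23, 2)) = 41712 + 2*8 = 41712 + 16 = 41728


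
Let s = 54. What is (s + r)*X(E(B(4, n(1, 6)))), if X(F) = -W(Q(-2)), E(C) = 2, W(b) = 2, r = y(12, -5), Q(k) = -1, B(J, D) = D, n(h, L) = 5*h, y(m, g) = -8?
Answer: -92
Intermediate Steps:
r = -8
X(F) = -2 (X(F) = -1*2 = -2)
(s + r)*X(E(B(4, n(1, 6)))) = (54 - 8)*(-2) = 46*(-2) = -92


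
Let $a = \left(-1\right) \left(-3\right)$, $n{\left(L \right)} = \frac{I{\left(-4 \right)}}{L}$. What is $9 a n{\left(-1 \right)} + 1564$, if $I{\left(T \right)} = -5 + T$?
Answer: $1807$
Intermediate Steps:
$n{\left(L \right)} = - \frac{9}{L}$ ($n{\left(L \right)} = \frac{-5 - 4}{L} = - \frac{9}{L}$)
$a = 3$
$9 a n{\left(-1 \right)} + 1564 = 9 \cdot 3 \left(- \frac{9}{-1}\right) + 1564 = 9 \cdot 3 \left(\left(-9\right) \left(-1\right)\right) + 1564 = 9 \cdot 3 \cdot 9 + 1564 = 9 \cdot 27 + 1564 = 243 + 1564 = 1807$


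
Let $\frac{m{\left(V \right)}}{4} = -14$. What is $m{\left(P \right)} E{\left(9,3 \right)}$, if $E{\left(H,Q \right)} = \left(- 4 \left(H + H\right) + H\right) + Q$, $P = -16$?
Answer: $3360$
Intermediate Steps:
$E{\left(H,Q \right)} = Q - 7 H$ ($E{\left(H,Q \right)} = \left(- 4 \cdot 2 H + H\right) + Q = \left(- 8 H + H\right) + Q = - 7 H + Q = Q - 7 H$)
$m{\left(V \right)} = -56$ ($m{\left(V \right)} = 4 \left(-14\right) = -56$)
$m{\left(P \right)} E{\left(9,3 \right)} = - 56 \left(3 - 63\right) = \left(-56\right) \left(-60\right) = 3360$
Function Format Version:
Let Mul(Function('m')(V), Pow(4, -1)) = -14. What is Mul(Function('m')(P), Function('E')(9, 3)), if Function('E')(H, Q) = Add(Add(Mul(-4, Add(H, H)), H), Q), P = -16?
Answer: 3360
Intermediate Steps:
Function('E')(H, Q) = Add(Q, Mul(-7, H)) (Function('E')(H, Q) = Add(Add(Mul(-4, Mul(2, H)), H), Q) = Add(Add(Mul(-8, H), H), Q) = Add(Mul(-7, H), Q) = Add(Q, Mul(-7, H)))
Function('m')(V) = -56 (Function('m')(V) = Mul(4, -14) = -56)
Mul(Function('m')(P), Function('E')(9, 3)) = Mul(-56, Add(3, Mul(-7, 9))) = Mul(-56, Add(3, -63)) = Mul(-56, -60) = 3360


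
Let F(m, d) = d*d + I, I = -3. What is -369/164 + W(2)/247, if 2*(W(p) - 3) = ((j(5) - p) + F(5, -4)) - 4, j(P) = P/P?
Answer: -2195/988 ≈ -2.2217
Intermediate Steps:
F(m, d) = -3 + d² (F(m, d) = d*d - 3 = d² - 3 = -3 + d²)
j(P) = 1
W(p) = 8 - p/2 (W(p) = 3 + (((1 - p) + (-3 + (-4)²)) - 4)/2 = 3 + (((1 - p) + (-3 + 16)) - 4)/2 = 3 + (((1 - p) + 13) - 4)/2 = 3 + ((14 - p) - 4)/2 = 3 + (10 - p)/2 = 3 + (5 - p/2) = 8 - p/2)
-369/164 + W(2)/247 = -369/164 + (8 - ½*2)/247 = -369*1/164 + (8 - 1)*(1/247) = -9/4 + 7*(1/247) = -9/4 + 7/247 = -2195/988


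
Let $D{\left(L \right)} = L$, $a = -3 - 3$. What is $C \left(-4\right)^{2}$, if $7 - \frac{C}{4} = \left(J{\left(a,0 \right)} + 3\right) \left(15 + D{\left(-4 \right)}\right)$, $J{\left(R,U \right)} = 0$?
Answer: $-1664$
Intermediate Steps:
$a = -6$
$C = -104$ ($C = 28 - 4 \left(0 + 3\right) \left(15 - 4\right) = 28 - 4 \cdot 3 \cdot 11 = 28 - 132 = -104$)
$C \left(-4\right)^{2} = - 104 \left(-4\right)^{2} = \left(-104\right) 16 = -1664$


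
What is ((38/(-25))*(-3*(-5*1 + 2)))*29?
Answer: -9918/25 ≈ -396.72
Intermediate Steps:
((38/(-25))*(-3*(-5*1 + 2)))*29 = ((38*(-1/25))*(-3*(-5 + 2)))*29 = -(-114)*(-3)/25*29 = -38/25*9*29 = -342/25*29 = -9918/25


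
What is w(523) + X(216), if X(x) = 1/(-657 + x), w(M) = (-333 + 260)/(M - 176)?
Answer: -32540/153027 ≈ -0.21264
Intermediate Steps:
w(M) = -73/(-176 + M)
w(523) + X(216) = -73/(-176 + 523) + 1/(-657 + 216) = -73/347 + 1/(-441) = -73*1/347 - 1/441 = -73/347 - 1/441 = -32540/153027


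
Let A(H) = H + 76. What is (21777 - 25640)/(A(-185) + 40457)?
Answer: -3863/40348 ≈ -0.095742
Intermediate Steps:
A(H) = 76 + H
(21777 - 25640)/(A(-185) + 40457) = (21777 - 25640)/((76 - 185) + 40457) = -3863/(-109 + 40457) = -3863/40348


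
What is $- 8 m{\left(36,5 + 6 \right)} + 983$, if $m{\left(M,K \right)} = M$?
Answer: $695$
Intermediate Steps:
$- 8 m{\left(36,5 + 6 \right)} + 983 = \left(-8\right) 36 + 983 = -288 + 983 = 695$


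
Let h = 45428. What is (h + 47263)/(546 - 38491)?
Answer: -92691/37945 ≈ -2.4428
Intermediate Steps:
(h + 47263)/(546 - 38491) = (45428 + 47263)/(546 - 38491) = 92691/(-37945) = 92691*(-1/37945) = -92691/37945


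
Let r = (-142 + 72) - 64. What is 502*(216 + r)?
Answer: 41164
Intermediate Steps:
r = -134 (r = -70 - 64 = -134)
502*(216 + r) = 502*(216 - 134) = 502*82 = 41164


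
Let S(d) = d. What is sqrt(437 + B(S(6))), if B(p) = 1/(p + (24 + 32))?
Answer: sqrt(1679890)/62 ≈ 20.905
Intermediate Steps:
B(p) = 1/(56 + p) (B(p) = 1/(p + 56) = 1/(56 + p))
sqrt(437 + B(S(6))) = sqrt(437 + 1/(56 + 6)) = sqrt(437 + 1/62) = sqrt(27095/62) = sqrt(1679890)/62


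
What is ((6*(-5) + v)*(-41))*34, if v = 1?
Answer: 40426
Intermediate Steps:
((6*(-5) + v)*(-41))*34 = ((6*(-5) + 1)*(-41))*34 = ((-30 + 1)*(-41))*34 = -29*(-41)*34 = 1189*34 = 40426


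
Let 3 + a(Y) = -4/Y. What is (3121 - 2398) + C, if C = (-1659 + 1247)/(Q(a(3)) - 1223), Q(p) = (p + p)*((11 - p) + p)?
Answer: 2860701/3955 ≈ 723.31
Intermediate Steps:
a(Y) = -3 - 4/Y
Q(p) = 22*p (Q(p) = (2*p)*11 = 22*p)
C = 1236/3955 (C = (-1659 + 1247)/(22*(-3 - 4/3) - 1223) = -412/(22*(-3 - 4*1/3) - 1223) = -412/(22*(-3 - 4/3) - 1223) = -412/(22*(-13/3) - 1223) = -412/(-286/3 - 1223) = -412/(-3955/3) = -412*(-3/3955) = 1236/3955 ≈ 0.31252)
(3121 - 2398) + C = (3121 - 2398) + 1236/3955 = 723 + 1236/3955 = 2860701/3955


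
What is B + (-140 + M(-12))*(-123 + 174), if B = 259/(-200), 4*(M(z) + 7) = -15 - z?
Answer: -1507309/200 ≈ -7536.5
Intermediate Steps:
M(z) = -43/4 - z/4 (M(z) = -7 + (-15 - z)/4 = -7 + (-15/4 - z/4) = -43/4 - z/4)
B = -259/200 (B = 259*(-1/200) = -259/200 ≈ -1.2950)
B + (-140 + M(-12))*(-123 + 174) = -259/200 + (-140 + (-43/4 - ¼*(-12)))*(-123 + 174) = -259/200 + (-140 + (-43/4 + 3))*51 = -259/200 + (-140 - 31/4)*51 = -259/200 - 591/4*51 = -259/200 - 30141/4 = -1507309/200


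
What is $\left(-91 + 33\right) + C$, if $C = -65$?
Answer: $-123$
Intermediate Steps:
$\left(-91 + 33\right) + C = \left(-91 + 33\right) - 65 = -58 - 65 = -123$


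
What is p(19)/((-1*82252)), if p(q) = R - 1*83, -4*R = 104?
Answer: 109/82252 ≈ 0.0013252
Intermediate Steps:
R = -26 (R = -¼*104 = -26)
p(q) = -109 (p(q) = -26 - 1*83 = -26 - 83 = -109)
p(19)/((-1*82252)) = -109/((-1*82252)) = -109/(-82252) = -109*(-1/82252) = 109/82252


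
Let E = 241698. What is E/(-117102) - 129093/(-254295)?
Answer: -2574752468/1654358505 ≈ -1.5563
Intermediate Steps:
E/(-117102) - 129093/(-254295) = 241698/(-117102) - 129093/(-254295) = 241698*(-1/117102) - 129093*(-1/254295) = -40283/19517 + 43031/84765 = -2574752468/1654358505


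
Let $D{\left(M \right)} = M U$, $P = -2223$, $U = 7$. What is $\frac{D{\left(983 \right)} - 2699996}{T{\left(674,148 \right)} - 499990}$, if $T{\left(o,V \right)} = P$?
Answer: $\frac{2693115}{502213} \approx 5.3625$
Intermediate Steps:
$T{\left(o,V \right)} = -2223$
$D{\left(M \right)} = 7 M$ ($D{\left(M \right)} = M 7 = 7 M$)
$\frac{D{\left(983 \right)} - 2699996}{T{\left(674,148 \right)} - 499990} = \frac{7 \cdot 983 - 2699996}{-2223 - 499990} = \frac{6881 - 2699996}{-502213} = \left(-2693115\right) \left(- \frac{1}{502213}\right) = \frac{2693115}{502213}$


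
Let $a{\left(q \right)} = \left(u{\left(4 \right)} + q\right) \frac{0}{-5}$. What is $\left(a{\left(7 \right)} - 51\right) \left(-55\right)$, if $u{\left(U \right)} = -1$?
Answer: $2805$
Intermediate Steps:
$a{\left(q \right)} = 0$ ($a{\left(q \right)} = \left(-1 + q\right) \frac{0}{-5} = \left(-1 + q\right) 0 \left(- \frac{1}{5}\right) = \left(-1 + q\right) 0 = 0$)
$\left(a{\left(7 \right)} - 51\right) \left(-55\right) = \left(0 - 51\right) \left(-55\right) = \left(-51\right) \left(-55\right) = 2805$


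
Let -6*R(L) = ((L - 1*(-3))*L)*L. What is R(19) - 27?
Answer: -4052/3 ≈ -1350.7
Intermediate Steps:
R(L) = -L²*(3 + L)/6 (R(L) = -(L - 1*(-3))*L*L/6 = -(L + 3)*L*L/6 = -(3 + L)*L*L/6 = -L*(3 + L)*L/6 = -L²*(3 + L)/6)
R(19) - 27 = (⅙)*19²*(-3 - 1*19) - 27 = (⅙)*361*(-3 - 19) - 27 = (⅙)*361*(-22) - 27 = -3971/3 - 27 = -4052/3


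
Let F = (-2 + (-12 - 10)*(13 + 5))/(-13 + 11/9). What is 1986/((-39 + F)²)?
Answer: 929779/12696 ≈ 73.234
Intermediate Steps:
F = 1791/53 (F = (-2 - 22*18)/(-13 + 11*(⅑)) = (-2 - 396)/(-13 + 11/9) = -398/(-106/9) = -398*(-9/106) = 1791/53 ≈ 33.792)
1986/((-39 + F)²) = 1986/((-39 + 1791/53)²) = 1986/((-276/53)²) = 1986/(76176/2809) = 1986*(2809/76176) = 929779/12696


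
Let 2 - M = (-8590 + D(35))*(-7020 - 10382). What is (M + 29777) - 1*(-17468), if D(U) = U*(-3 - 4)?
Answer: -153699423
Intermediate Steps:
D(U) = -7*U (D(U) = U*(-7) = -7*U)
M = -153746668 (M = 2 - (-8590 - 7*35)*(-7020 - 10382) = 2 - (-8590 - 245)*(-17402) = 2 - (-8835)*(-17402) = 2 - 1*153746670 = 2 - 153746670 = -153746668)
(M + 29777) - 1*(-17468) = (-153746668 + 29777) - 1*(-17468) = -153716891 + 17468 = -153699423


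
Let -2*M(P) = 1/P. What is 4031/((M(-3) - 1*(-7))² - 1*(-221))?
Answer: 145116/9805 ≈ 14.800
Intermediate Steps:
M(P) = -1/(2*P)
4031/((M(-3) - 1*(-7))² - 1*(-221)) = 4031/((-½/(-3) - 1*(-7))² - 1*(-221)) = 4031/((-½*(-⅓) + 7)² + 221) = 4031/((⅙ + 7)² + 221) = 4031/((43/6)² + 221) = 4031/(1849/36 + 221) = 4031/(9805/36) = 4031*(36/9805) = 145116/9805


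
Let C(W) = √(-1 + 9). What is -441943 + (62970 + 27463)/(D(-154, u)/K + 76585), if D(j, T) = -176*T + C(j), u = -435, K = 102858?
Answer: -979442835780060962759032/2216225741137254289 - 664411251*√2/2216225741137254289 ≈ -4.4194e+5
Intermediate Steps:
C(W) = 2*√2 (C(W) = √8 = 2*√2)
D(j, T) = -176*T + 2*√2
-441943 + (62970 + 27463)/(D(-154, u)/K + 76585) = -441943 + (62970 + 27463)/((-176*(-435) + 2*√2)/102858 + 76585) = -441943 + 90433/((76560 + 2*√2)*(1/102858) + 76585) = -441943 + 90433/((12760/17143 + √2/51429) + 76585) = -441943 + 90433/(1312909415/17143 + √2/51429)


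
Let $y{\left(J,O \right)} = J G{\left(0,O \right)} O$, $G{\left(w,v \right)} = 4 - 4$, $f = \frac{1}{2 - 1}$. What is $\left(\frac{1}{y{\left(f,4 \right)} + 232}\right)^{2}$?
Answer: $\frac{1}{53824} \approx 1.8579 \cdot 10^{-5}$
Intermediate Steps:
$f = 1$ ($f = 1^{-1} = 1$)
$G{\left(w,v \right)} = 0$ ($G{\left(w,v \right)} = 4 - 4 = 0$)
$y{\left(J,O \right)} = 0$ ($y{\left(J,O \right)} = J 0 O = 0 O = 0$)
$\left(\frac{1}{y{\left(f,4 \right)} + 232}\right)^{2} = \left(\frac{1}{0 + 232}\right)^{2} = \left(\frac{1}{232}\right)^{2} = \frac{1}{53824}$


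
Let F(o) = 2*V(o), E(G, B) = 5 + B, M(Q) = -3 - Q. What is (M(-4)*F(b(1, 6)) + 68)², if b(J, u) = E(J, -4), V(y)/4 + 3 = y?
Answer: 2704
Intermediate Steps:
V(y) = -12 + 4*y
b(J, u) = 1 (b(J, u) = 5 - 4 = 1)
F(o) = -24 + 8*o (F(o) = 2*(-12 + 4*o) = -24 + 8*o)
(M(-4)*F(b(1, 6)) + 68)² = ((-3 - 1*(-4))*(-24 + 8*1) + 68)² = ((-3 + 4)*(-24 + 8) + 68)² = (1*(-16) + 68)² = (-16 + 68)² = 52² = 2704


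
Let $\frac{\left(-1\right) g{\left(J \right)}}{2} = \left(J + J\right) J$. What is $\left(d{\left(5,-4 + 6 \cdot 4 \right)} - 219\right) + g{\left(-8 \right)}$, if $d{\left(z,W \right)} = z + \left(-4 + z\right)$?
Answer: $-469$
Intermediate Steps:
$d{\left(z,W \right)} = -4 + 2 z$
$g{\left(J \right)} = - 4 J^{2}$ ($g{\left(J \right)} = - 2 \left(J + J\right) J = - 2 \cdot 2 J J = - 2 \cdot 2 J^{2} = - 4 J^{2}$)
$\left(d{\left(5,-4 + 6 \cdot 4 \right)} - 219\right) + g{\left(-8 \right)} = \left(\left(-4 + 2 \cdot 5\right) - 219\right) - 4 \left(-8\right)^{2} = \left(\left(-4 + 10\right) - 219\right) - 256 = \left(6 - 219\right) - 256 = -213 - 256 = -469$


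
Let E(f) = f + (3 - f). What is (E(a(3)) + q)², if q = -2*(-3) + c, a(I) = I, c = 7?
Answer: 256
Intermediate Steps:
q = 13 (q = -2*(-3) + 7 = 6 + 7 = 13)
E(f) = 3
(E(a(3)) + q)² = (3 + 13)² = 16² = 256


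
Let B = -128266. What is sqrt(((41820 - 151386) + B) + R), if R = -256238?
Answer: I*sqrt(494070) ≈ 702.9*I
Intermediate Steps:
sqrt(((41820 - 151386) + B) + R) = sqrt(((41820 - 151386) - 128266) - 256238) = sqrt((-109566 - 128266) - 256238) = sqrt(-237832 - 256238) = sqrt(-494070) = I*sqrt(494070)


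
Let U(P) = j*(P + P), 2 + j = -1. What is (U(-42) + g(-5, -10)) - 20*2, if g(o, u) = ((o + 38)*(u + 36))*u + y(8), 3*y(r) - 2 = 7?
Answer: -8365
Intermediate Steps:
y(r) = 3 (y(r) = 2/3 + (1/3)*7 = 2/3 + 7/3 = 3)
j = -3 (j = -2 - 1 = -3)
g(o, u) = 3 + u*(36 + u)*(38 + o) (g(o, u) = ((o + 38)*(u + 36))*u + 3 = ((38 + o)*(36 + u))*u + 3 = ((36 + u)*(38 + o))*u + 3 = u*(36 + u)*(38 + o) + 3 = 3 + u*(36 + u)*(38 + o))
U(P) = -6*P (U(P) = -3*(P + P) = -6*P)
(U(-42) + g(-5, -10)) - 20*2 = (-6*(-42) + (3 + 38*(-10)**2 + 1368*(-10) - 5*(-10)**2 + 36*(-5)*(-10))) - 20*2 = (252 + (3 + 38*100 - 13680 - 5*100 + 1800)) - 40 = (252 + (3 + 3800 - 13680 - 500 + 1800)) - 40 = (252 - 8577) - 40 = -8325 - 40 = -8365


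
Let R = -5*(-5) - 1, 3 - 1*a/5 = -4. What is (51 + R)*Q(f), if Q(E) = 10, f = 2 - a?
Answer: 750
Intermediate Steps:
a = 35 (a = 15 - 5*(-4) = 15 + 20 = 35)
f = -33 (f = 2 - 1*35 = 2 - 35 = -33)
R = 24 (R = 25 - 1 = 24)
(51 + R)*Q(f) = (51 + 24)*10 = 75*10 = 750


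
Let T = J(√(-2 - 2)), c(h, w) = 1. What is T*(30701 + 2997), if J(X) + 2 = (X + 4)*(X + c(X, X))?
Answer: -67396 + 336980*I ≈ -67396.0 + 3.3698e+5*I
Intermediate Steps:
J(X) = -2 + (1 + X)*(4 + X) (J(X) = -2 + (X + 4)*(X + 1) = -2 + (4 + X)*(1 + X) = -2 + (1 + X)*(4 + X))
T = -2 + 10*I (T = 2 + (√(-2 - 2))² + 5*√(-2 - 2) = 2 + (√(-4))² + 5*√(-4) = 2 + (2*I)² + 5*(2*I) = 2 - 4 + 10*I = -2 + 10*I ≈ -2.0 + 10.0*I)
T*(30701 + 2997) = (-2 + 10*I)*(30701 + 2997) = (-2 + 10*I)*33698 = -67396 + 336980*I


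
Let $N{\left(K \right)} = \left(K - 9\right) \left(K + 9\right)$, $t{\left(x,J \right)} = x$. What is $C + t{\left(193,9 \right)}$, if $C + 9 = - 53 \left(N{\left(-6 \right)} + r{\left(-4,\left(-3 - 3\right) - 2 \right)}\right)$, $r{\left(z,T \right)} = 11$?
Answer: $1986$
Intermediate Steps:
$N{\left(K \right)} = \left(-9 + K\right) \left(9 + K\right)$
$C = 1793$ ($C = -9 - 53 \left(\left(-81 + \left(-6\right)^{2}\right) + 11\right) = -9 - 53 \left(\left(-81 + 36\right) + 11\right) = -9 - 53 \left(-45 + 11\right) = -9 - -1802 = -9 + 1802 = 1793$)
$C + t{\left(193,9 \right)} = 1793 + 193 = 1986$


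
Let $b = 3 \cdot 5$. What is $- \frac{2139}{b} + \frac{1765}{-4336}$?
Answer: $- \frac{3100393}{21680} \approx -143.01$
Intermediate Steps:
$b = 15$
$- \frac{2139}{b} + \frac{1765}{-4336} = - \frac{2139}{15} + \frac{1765}{-4336} = \left(-2139\right) \frac{1}{15} + 1765 \left(- \frac{1}{4336}\right) = - \frac{713}{5} - \frac{1765}{4336} = - \frac{3100393}{21680}$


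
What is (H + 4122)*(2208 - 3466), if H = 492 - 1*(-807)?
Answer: -6819618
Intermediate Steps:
H = 1299 (H = 492 + 807 = 1299)
(H + 4122)*(2208 - 3466) = (1299 + 4122)*(2208 - 3466) = 5421*(-1258) = -6819618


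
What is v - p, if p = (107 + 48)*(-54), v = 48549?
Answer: 56919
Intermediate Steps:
p = -8370 (p = 155*(-54) = -8370)
v - p = 48549 - 1*(-8370) = 48549 + 8370 = 56919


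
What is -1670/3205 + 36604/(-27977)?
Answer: -32807482/17933257 ≈ -1.8294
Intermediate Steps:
-1670/3205 + 36604/(-27977) = -1670*1/3205 + 36604*(-1/27977) = -334/641 - 36604/27977 = -32807482/17933257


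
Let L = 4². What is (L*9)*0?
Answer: 0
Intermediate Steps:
L = 16
(L*9)*0 = (16*9)*0 = 144*0 = 0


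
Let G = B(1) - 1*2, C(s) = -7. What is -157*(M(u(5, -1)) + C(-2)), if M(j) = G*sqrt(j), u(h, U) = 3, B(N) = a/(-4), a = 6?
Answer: 1099 + 1099*sqrt(3)/2 ≈ 2050.8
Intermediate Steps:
B(N) = -3/2 (B(N) = 6/(-4) = 6*(-1/4) = -3/2)
G = -7/2 (G = -3/2 - 1*2 = -3/2 - 2 = -7/2 ≈ -3.5000)
M(j) = -7*sqrt(j)/2
-157*(M(u(5, -1)) + C(-2)) = -157*(-7*sqrt(3)/2 - 7) = -157*(-7 - 7*sqrt(3)/2) = 1099 + 1099*sqrt(3)/2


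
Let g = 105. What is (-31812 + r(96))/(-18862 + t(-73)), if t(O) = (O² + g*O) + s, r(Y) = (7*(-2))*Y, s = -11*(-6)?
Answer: 921/587 ≈ 1.5690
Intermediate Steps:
s = 66
r(Y) = -14*Y
t(O) = 66 + O² + 105*O (t(O) = (O² + 105*O) + 66 = 66 + O² + 105*O)
(-31812 + r(96))/(-18862 + t(-73)) = (-31812 - 14*96)/(-18862 + (66 + (-73)² + 105*(-73))) = (-31812 - 1344)/(-18862 + (66 + 5329 - 7665)) = -33156/(-18862 - 2270) = -33156/(-21132) = -33156*(-1/21132) = 921/587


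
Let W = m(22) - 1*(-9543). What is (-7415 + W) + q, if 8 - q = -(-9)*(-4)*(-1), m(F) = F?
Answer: 2122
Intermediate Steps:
W = 9565 (W = 22 - 1*(-9543) = 22 + 9543 = 9565)
q = -28 (q = 8 - (-(-9)*(-4))*(-1) = 8 - (-9*4)*(-1) = 8 - (-36)*(-1) = 8 - 1*36 = 8 - 36 = -28)
(-7415 + W) + q = (-7415 + 9565) - 28 = 2150 - 28 = 2122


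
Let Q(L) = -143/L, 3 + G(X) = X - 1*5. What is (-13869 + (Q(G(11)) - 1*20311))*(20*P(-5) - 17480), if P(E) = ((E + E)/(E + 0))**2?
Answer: 595561400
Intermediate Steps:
G(X) = -8 + X (G(X) = -3 + (X - 1*5) = -3 + (X - 5) = -3 + (-5 + X) = -8 + X)
P(E) = 4 (P(E) = ((2*E)/E)**2 = 2**2 = 4)
(-13869 + (Q(G(11)) - 1*20311))*(20*P(-5) - 17480) = (-13869 + (-143/(-8 + 11) - 1*20311))*(20*4 - 17480) = (-13869 + (-143/3 - 20311))*(80 - 17480) = (-13869 + (-143*1/3 - 20311))*(-17400) = (-13869 + (-143/3 - 20311))*(-17400) = (-13869 - 61076/3)*(-17400) = -102683/3*(-17400) = 595561400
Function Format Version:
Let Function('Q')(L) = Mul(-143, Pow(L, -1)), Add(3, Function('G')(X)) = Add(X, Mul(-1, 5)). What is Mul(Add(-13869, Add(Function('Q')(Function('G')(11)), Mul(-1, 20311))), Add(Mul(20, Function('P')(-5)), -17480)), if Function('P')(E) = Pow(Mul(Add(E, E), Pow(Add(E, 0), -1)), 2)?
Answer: 595561400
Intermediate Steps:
Function('G')(X) = Add(-8, X) (Function('G')(X) = Add(-3, Add(X, Mul(-1, 5))) = Add(-3, Add(X, -5)) = Add(-3, Add(-5, X)) = Add(-8, X))
Function('P')(E) = 4 (Function('P')(E) = Pow(Mul(Mul(2, E), Pow(E, -1)), 2) = Pow(2, 2) = 4)
Mul(Add(-13869, Add(Function('Q')(Function('G')(11)), Mul(-1, 20311))), Add(Mul(20, Function('P')(-5)), -17480)) = Mul(Add(-13869, Add(Mul(-143, Pow(Add(-8, 11), -1)), Mul(-1, 20311))), Add(Mul(20, 4), -17480)) = Mul(Add(-13869, Add(Mul(-143, Pow(3, -1)), -20311)), Add(80, -17480)) = Mul(Add(-13869, Add(Mul(-143, Rational(1, 3)), -20311)), -17400) = Mul(Add(-13869, Add(Rational(-143, 3), -20311)), -17400) = Mul(Add(-13869, Rational(-61076, 3)), -17400) = Mul(Rational(-102683, 3), -17400) = 595561400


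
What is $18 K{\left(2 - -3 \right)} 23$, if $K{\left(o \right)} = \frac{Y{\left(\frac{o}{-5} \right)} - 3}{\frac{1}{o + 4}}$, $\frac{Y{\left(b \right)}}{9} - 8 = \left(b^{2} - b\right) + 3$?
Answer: $424764$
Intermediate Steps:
$Y{\left(b \right)} = 99 - 9 b + 9 b^{2}$ ($Y{\left(b \right)} = 72 + 9 \left(\left(b^{2} - b\right) + 3\right) = 72 + 9 \left(3 + b^{2} - b\right) = 72 + \left(27 - 9 b + 9 b^{2}\right) = 99 - 9 b + 9 b^{2}$)
$K{\left(o \right)} = \left(4 + o\right) \left(96 + \frac{9 o}{5} + \frac{9 o^{2}}{25}\right)$ ($K{\left(o \right)} = \frac{\left(99 - 9 \frac{o}{-5} + 9 \left(\frac{o}{-5}\right)^{2}\right) - 3}{\frac{1}{o + 4}} = \frac{\left(99 - 9 o \left(- \frac{1}{5}\right) + 9 \left(o \left(- \frac{1}{5}\right)\right)^{2}\right) - 3}{\frac{1}{4 + o}} = \left(\left(99 - 9 \left(- \frac{o}{5}\right) + 9 \left(- \frac{o}{5}\right)^{2}\right) - 3\right) \left(4 + o\right) = \left(\left(99 + \frac{9 o}{5} + 9 \frac{o^{2}}{25}\right) - 3\right) \left(4 + o\right) = \left(\left(99 + \frac{9 o}{5} + \frac{9 o^{2}}{25}\right) - 3\right) \left(4 + o\right) = \left(96 + \frac{9 o}{5} + \frac{9 o^{2}}{25}\right) \left(4 + o\right) = \left(4 + o\right) \left(96 + \frac{9 o}{5} + \frac{9 o^{2}}{25}\right)$)
$18 K{\left(2 - -3 \right)} 23 = 18 \left(384 + \frac{9 \left(2 - -3\right)^{3}}{25} + \frac{81 \left(2 - -3\right)^{2}}{25} + \frac{516 \left(2 - -3\right)}{5}\right) 23 = 18 \left(384 + \frac{9 \left(2 + 3\right)^{3}}{25} + \frac{81 \left(2 + 3\right)^{2}}{25} + \frac{516 \left(2 + 3\right)}{5}\right) 23 = 18 \left(384 + \frac{9 \cdot 5^{3}}{25} + \frac{81 \cdot 5^{2}}{25} + \frac{516}{5} \cdot 5\right) 23 = 18 \left(384 + \frac{9}{25} \cdot 125 + \frac{81}{25} \cdot 25 + 516\right) 23 = 18 \left(384 + 45 + 81 + 516\right) 23 = 18 \cdot 1026 \cdot 23 = 18468 \cdot 23 = 424764$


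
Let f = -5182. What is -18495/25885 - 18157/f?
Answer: 74830571/26827214 ≈ 2.7894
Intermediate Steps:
-18495/25885 - 18157/f = -18495/25885 - 18157/(-5182) = -18495*1/25885 - 18157*(-1/5182) = -3699/5177 + 18157/5182 = 74830571/26827214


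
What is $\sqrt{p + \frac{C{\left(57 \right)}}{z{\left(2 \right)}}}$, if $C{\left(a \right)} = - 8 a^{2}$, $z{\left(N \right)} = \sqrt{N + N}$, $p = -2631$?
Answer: $i \sqrt{15627} \approx 125.01 i$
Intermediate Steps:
$z{\left(N \right)} = \sqrt{2} \sqrt{N}$ ($z{\left(N \right)} = \sqrt{2 N} = \sqrt{2} \sqrt{N}$)
$\sqrt{p + \frac{C{\left(57 \right)}}{z{\left(2 \right)}}} = \sqrt{-2631 + \frac{\left(-8\right) 57^{2}}{\sqrt{2} \sqrt{2}}} = \sqrt{-2631 + \frac{\left(-8\right) 3249}{2}} = \sqrt{-2631 - 12996} = \sqrt{-15627} = i \sqrt{15627}$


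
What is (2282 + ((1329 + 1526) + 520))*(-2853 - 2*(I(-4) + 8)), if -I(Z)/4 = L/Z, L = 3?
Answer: -16263875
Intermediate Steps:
I(Z) = -12/Z
(2282 + ((1329 + 1526) + 520))*(-2853 - 2*(I(-4) + 8)) = (2282 + ((1329 + 1526) + 520))*(-2853 - 2*(-12/(-4) + 8)) = (2282 + (2855 + 520))*(-2853 - 2*(-12*(-¼) + 8)) = (2282 + 3375)*(-2853 - 2*(3 + 8)) = 5657*(-2853 - 2*11) = 5657*(-2853 - 22) = 5657*(-2875) = -16263875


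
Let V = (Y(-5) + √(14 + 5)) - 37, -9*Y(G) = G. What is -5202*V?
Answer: 189584 - 5202*√19 ≈ 1.6691e+5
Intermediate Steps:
Y(G) = -G/9
V = -328/9 + √19 (V = (-⅑*(-5) + √(14 + 5)) - 37 = (5/9 + √19) - 37 = -328/9 + √19 ≈ -32.086)
-5202*V = -5202*(-328/9 + √19) = 189584 - 5202*√19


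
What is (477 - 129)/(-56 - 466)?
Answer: -2/3 ≈ -0.66667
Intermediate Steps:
(477 - 129)/(-56 - 466) = 348/(-522) = 348*(-1/522) = -2/3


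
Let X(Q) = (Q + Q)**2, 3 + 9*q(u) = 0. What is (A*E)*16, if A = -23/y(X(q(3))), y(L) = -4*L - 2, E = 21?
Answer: 34776/17 ≈ 2045.6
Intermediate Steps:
q(u) = -1/3 (q(u) = -1/3 + (1/9)*0 = -1/3 + 0 = -1/3)
X(Q) = 4*Q**2 (X(Q) = (2*Q)**2 = 4*Q**2)
y(L) = -2 - 4*L
A = 207/34 (A = -23/(-2 - 16*(-1/3)**2) = -23/(-2 - 16/9) = -23/(-34/9) = -23*(-9/34) = 207/34 ≈ 6.0882)
(A*E)*16 = ((207/34)*21)*16 = (4347/34)*16 = 34776/17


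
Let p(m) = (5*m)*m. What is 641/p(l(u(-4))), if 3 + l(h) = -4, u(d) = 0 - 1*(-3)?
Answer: 641/245 ≈ 2.6163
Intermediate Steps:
u(d) = 3 (u(d) = 0 + 3 = 3)
l(h) = -7 (l(h) = -3 - 4 = -7)
p(m) = 5*m**2
641/p(l(u(-4))) = 641/((5*(-7)**2)) = 641/((5*49)) = 641/245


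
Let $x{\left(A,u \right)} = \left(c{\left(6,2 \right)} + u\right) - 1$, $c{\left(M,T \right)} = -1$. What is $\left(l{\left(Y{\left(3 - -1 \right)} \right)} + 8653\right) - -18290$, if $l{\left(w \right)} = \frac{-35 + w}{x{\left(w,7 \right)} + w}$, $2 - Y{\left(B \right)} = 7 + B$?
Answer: $26954$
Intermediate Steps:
$x{\left(A,u \right)} = -2 + u$ ($x{\left(A,u \right)} = \left(-1 + u\right) - 1 = -2 + u$)
$Y{\left(B \right)} = -5 - B$ ($Y{\left(B \right)} = 2 - \left(7 + B\right) = -5 - B$)
$l{\left(w \right)} = \frac{-35 + w}{5 + w}$ ($l{\left(w \right)} = \frac{-35 + w}{\left(-2 + 7\right) + w} = \frac{-35 + w}{5 + w}$)
$\left(l{\left(Y{\left(3 - -1 \right)} \right)} + 8653\right) - -18290 = \left(\frac{-35 - \left(8 + 1\right)}{5 - \left(8 + 1\right)} + 8653\right) - -18290 = \left(\frac{-35 - 9}{5 - 9} + 8653\right) + 18290 = \left(\frac{1}{-4} \left(-44\right) + 8653\right) + 18290 = \left(\left(- \frac{1}{4}\right) \left(-44\right) + 8653\right) + 18290 = \left(11 + 8653\right) + 18290 = 8664 + 18290 = 26954$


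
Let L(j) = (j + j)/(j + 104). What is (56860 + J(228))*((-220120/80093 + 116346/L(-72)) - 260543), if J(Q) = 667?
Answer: -3958778337410843/240279 ≈ -1.6476e+10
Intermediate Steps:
L(j) = 2*j/(104 + j) (L(j) = (2*j)/(104 + j) = 2*j/(104 + j))
(56860 + J(228))*((-220120/80093 + 116346/L(-72)) - 260543) = (56860 + 667)*((-220120/80093 + 116346/((2*(-72)/(104 - 72)))) - 260543) = 57527*((-220120*1/80093 + 116346/((2*(-72)/32))) - 260543) = 57527*((-220120/80093 + 116346/((2*(-72)*(1/32)))) - 260543) = 57527*((-220120/80093 + 116346/(-9/2)) - 260543) = 57527*((-220120/80093 + 116346*(-2/9)) - 260543) = 57527*((-220120/80093 - 77564/3) - 260543) = 57527*(-6212993812/240279 - 260543) = 57527*(-68816005309/240279) = -3958778337410843/240279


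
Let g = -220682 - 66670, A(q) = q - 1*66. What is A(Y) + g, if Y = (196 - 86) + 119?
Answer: -287189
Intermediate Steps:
Y = 229 (Y = 110 + 119 = 229)
A(q) = -66 + q (A(q) = q - 66 = -66 + q)
g = -287352
A(Y) + g = (-66 + 229) - 287352 = 163 - 287352 = -287189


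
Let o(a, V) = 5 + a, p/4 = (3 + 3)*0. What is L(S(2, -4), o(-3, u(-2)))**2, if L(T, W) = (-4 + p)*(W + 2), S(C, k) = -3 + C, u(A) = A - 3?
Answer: 256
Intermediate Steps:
u(A) = -3 + A
p = 0 (p = 4*((3 + 3)*0) = 4*(6*0) = 4*0 = 0)
L(T, W) = -8 - 4*W (L(T, W) = (-4 + 0)*(W + 2) = -4*(2 + W) = -8 - 4*W)
L(S(2, -4), o(-3, u(-2)))**2 = (-8 - 4*(5 - 3))**2 = (-8 - 4*2)**2 = (-8 - 8)**2 = (-16)**2 = 256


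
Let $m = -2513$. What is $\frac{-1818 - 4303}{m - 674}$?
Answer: $\frac{6121}{3187} \approx 1.9206$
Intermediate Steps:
$\frac{-1818 - 4303}{m - 674} = \frac{-1818 - 4303}{-2513 - 674} = - \frac{6121}{-3187} = \left(-6121\right) \left(- \frac{1}{3187}\right) = \frac{6121}{3187}$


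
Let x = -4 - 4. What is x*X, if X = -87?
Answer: 696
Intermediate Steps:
x = -8
x*X = -8*(-87) = 696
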